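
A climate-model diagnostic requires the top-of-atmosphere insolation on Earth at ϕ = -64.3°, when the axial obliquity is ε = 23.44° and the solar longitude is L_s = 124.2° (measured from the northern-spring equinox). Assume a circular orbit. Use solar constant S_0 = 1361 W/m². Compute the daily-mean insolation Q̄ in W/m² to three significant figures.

Solar declination: sin δ = sin ε · sin L_s = sin 23.44° × sin 124.2° = 0.32900, so δ = +19.208°.
cos h₀ = −tan(-64.3°) tan(+19.208°) = 0.7239, h₀ = 0.7613 rad.
Bracket: h₀ sin ϕ sin δ + cos ϕ cos δ sin h₀ = 0.7613×-0.90108×0.32900 + 0.43366×0.94433×0.68988 = -0.225691 + 0.282518 = 0.056827.
Q̄ = (S_0/π) × [bracket] = (1361/π) × 0.056827 = 24.62 W/m².

Q̄ ≈ 24.6 W/m²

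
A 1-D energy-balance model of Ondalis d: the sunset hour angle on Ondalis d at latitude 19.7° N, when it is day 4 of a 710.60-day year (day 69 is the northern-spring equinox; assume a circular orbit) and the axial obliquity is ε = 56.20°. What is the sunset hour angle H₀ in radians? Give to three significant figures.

H₀ = 1.39 rad

Solar longitude: λ_s = 360° × (4 − 69)/710.60 = -32.930°, i.e. -32.930° + 360° = 327.070°.
sin δ = sin 56.20° × sin 327.070° = -0.45173, so δ = -26.855°.
cos H₀ = −tan φ · tan δ = −tan(+19.7°) × tan(-26.855°) = 0.1813, so H₀ = 1.3885 rad = 79.55°.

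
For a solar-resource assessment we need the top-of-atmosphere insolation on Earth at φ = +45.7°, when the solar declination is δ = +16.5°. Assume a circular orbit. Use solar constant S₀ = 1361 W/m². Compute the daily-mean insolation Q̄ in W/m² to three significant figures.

Q̄ ≈ 442 W/m²

cos H₀ = −tan(+45.7°) tan(+16.500°) = -0.3035, H₀ = 1.8792 rad.
Bracket: H₀ sin φ sin δ + cos φ cos δ sin H₀ = 1.8792×0.71569×0.28402 + 0.69842×0.95882×0.95282 = 0.381985 + 0.638065 = 1.020050.
Q̄ = (S₀/π) × [bracket] = (1361/π) × 1.020050 = 441.9 W/m².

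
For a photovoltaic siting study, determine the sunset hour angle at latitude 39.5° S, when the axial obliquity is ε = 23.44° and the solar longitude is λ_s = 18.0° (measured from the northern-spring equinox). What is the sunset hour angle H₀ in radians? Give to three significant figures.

H₀ = 1.47 rad

Solar declination: sin δ = sin ε · sin λ_s = sin 23.44° × sin 18.0° = 0.12292, so δ = +7.061°.
cos H₀ = −tan φ · tan δ = −tan(-39.5°) × tan(+7.061°) = 0.1021, so H₀ = 1.4685 rad = 84.14°.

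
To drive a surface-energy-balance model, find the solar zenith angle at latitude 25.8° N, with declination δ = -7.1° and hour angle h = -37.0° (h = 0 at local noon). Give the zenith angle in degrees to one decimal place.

θ_z = 48.7°

cos θ_z = sin ϕ sin δ + cos ϕ cos δ cos h = -0.053795 + 0.713513 = 0.659718.
θ_z = arccos(0.659718) = 48.7°.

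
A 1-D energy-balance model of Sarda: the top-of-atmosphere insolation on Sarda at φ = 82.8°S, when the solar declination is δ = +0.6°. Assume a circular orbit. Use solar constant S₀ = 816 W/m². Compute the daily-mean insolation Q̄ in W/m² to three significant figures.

cos H₀ = −tan(-82.8°) tan(+0.600°) = 0.0829, H₀ = 1.4878 rad.
Bracket: H₀ sin φ sin δ + cos φ cos δ sin H₀ = 1.4878×-0.99211×0.01047 + 0.12533×0.99995×0.99656 = -0.015454 + 0.124893 = 0.109439.
Q̄ = (S₀/π) × [bracket] = (816/π) × 0.109439 = 28.43 W/m².

Q̄ ≈ 28.4 W/m²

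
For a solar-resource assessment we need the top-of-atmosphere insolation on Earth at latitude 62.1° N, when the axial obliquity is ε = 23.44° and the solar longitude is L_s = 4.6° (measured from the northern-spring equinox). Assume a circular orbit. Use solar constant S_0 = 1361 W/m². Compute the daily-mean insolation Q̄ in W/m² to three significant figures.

Solar declination: sin δ = sin ε · sin L_s = sin 23.44° × sin 4.6° = 0.03190, so δ = +1.828°.
cos h₀ = −tan(+62.1°) tan(+1.828°) = -0.0603, h₀ = 1.6311 rad.
Bracket: h₀ sin ϕ sin δ + cos ϕ cos δ sin h₀ = 1.6311×0.88377×0.03190 + 0.46793×0.99949×0.99818 = 0.045984 + 0.466840 = 0.512824.
Q̄ = (S_0/π) × [bracket] = (1361/π) × 0.512824 = 222.2 W/m².

Q̄ ≈ 222 W/m²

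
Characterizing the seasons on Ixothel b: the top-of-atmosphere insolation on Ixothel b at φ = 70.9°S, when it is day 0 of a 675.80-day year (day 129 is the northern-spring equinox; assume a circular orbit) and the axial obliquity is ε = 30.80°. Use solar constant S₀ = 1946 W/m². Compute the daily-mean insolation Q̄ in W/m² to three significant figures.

Solar longitude: λ_s = 360° × (0 − 129)/675.80 = -68.719°, i.e. -68.719° + 360° = 291.281°.
sin δ = sin 30.80° × sin 291.281° = -0.47713, so δ = -28.498°.
cos H₀ = −tan(-70.9°) tan(-28.498°) = -1.5678 ≤ −1 ⇒ polar day, H₀ = π.
Bracket: H₀ sin φ sin δ + cos φ cos δ sin H₀ = 3.1416×-0.94495×-0.47713 + 0.32722×0.87883×0.00000 = 1.416434 + 0.000000 = 1.416434.
Q̄ = (S₀/π) × [bracket] = (1946/π) × 1.416434 = 877.4 W/m².

Q̄ ≈ 877 W/m²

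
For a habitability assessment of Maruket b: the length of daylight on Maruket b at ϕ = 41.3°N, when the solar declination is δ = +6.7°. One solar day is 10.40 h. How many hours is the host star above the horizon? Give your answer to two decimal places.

cos h₀ = −tan ϕ · tan δ = −tan(+41.3°) × tan(+6.700°) = -0.1032, so h₀ = 1.6742 rad = 95.92°.
Daylight = 2h₀/(2π) × 10.40 h = (1.6742/π) × 10.40 = 5.54 h.

5.54 h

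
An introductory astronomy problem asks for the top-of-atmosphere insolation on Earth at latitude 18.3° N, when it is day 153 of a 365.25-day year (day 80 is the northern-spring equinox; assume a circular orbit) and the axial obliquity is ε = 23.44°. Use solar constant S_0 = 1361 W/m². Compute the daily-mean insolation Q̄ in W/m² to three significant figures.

Q̄ ≈ 465 W/m²

Solar longitude: L_s = 360° × (153 − 80)/365.25 = 71.951°.
sin δ = sin 23.44° × sin 71.951° = 0.37821, so δ = +22.223°.
cos h₀ = −tan(+18.3°) tan(+22.223°) = -0.1351, h₀ = 1.7063 rad.
Bracket: h₀ sin ϕ sin δ + cos ϕ cos δ sin h₀ = 1.7063×0.31399×0.37821 + 0.94943×0.92572×0.99083 = 0.202630 + 0.870847 = 1.073477.
Q̄ = (S_0/π) × [bracket] = (1361/π) × 1.073477 = 465.1 W/m².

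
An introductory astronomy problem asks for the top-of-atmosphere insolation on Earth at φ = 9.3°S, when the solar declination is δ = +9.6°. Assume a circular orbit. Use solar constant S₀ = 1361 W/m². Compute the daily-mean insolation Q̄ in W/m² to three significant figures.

cos H₀ = −tan(-9.3°) tan(+9.600°) = 0.0277, H₀ = 1.5431 rad.
Bracket: H₀ sin φ sin δ + cos φ cos δ sin H₀ = 1.5431×-0.16160×0.16677 + 0.98686×0.98600×0.99962 = -0.041587 + 0.972674 = 0.931087.
Q̄ = (S₀/π) × [bracket] = (1361/π) × 0.931087 = 403.4 W/m².

Q̄ ≈ 403 W/m²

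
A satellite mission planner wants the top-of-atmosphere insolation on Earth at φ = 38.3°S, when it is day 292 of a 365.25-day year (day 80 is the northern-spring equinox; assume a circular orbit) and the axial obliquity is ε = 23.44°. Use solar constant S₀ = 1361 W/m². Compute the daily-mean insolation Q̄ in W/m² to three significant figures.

Solar longitude: λ_s = 360° × (292 − 80)/365.25 = 208.953°.
sin δ = sin 23.44° × sin 208.953° = -0.19256, so δ = -11.103°.
cos H₀ = −tan(-38.3°) tan(-11.103°) = -0.1550, H₀ = 1.7264 rad.
Bracket: H₀ sin φ sin δ + cos φ cos δ sin H₀ = 1.7264×-0.61978×-0.19256 + 0.78478×0.98128×0.98792 = 0.206037 + 0.760786 = 0.966823.
Q̄ = (S₀/π) × [bracket] = (1361/π) × 0.966823 = 418.8 W/m².

Q̄ ≈ 419 W/m²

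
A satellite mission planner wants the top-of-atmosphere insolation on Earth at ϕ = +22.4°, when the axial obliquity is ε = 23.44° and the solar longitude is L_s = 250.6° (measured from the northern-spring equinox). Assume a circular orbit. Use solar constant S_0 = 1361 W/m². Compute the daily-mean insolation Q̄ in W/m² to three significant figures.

Solar declination: sin δ = sin ε · sin L_s = sin 23.44° × sin 250.6° = -0.37520, so δ = -22.037°.
cos h₀ = −tan(+22.4°) tan(-22.037°) = 0.1668, h₀ = 1.4032 rad.
Bracket: h₀ sin ϕ sin δ + cos ϕ cos δ sin h₀ = 1.4032×0.38107×-0.37520 + 0.92455×0.92694×0.98598 = -0.200626 + 0.844987 = 0.644361.
Q̄ = (S_0/π) × [bracket] = (1361/π) × 0.644361 = 279.1 W/m².

Q̄ ≈ 279 W/m²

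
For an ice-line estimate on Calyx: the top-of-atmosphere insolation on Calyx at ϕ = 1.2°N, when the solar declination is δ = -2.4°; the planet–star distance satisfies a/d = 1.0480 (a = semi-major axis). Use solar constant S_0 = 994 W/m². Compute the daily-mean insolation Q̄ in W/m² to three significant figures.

Q̄ ≈ 347 W/m²

cos h₀ = −tan(+1.2°) tan(-2.400°) = 0.0009, h₀ = 1.5699 rad.
Bracket: h₀ sin ϕ sin δ + cos ϕ cos δ sin h₀ = 1.5699×0.02094×-0.04188 + 0.99978×0.99912×1.00000 = -0.001377 + 0.998900 = 0.997523.
Inverse-square distance factor (a/d)² = 1.0480² = 1.098304.
Q̄ = (S_0/π) × 1.098304 × [bracket] = (994/π) × 1.098304 × 0.997523 = 346.6 W/m².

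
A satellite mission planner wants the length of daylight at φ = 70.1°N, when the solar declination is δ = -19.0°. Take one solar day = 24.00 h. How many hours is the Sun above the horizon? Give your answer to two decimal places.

cos H₀ = −tan φ · tan δ = −tan(+70.1°) × tan(-19.000°) = 0.9512, so H₀ = 0.3137 rad = 17.97°.
Daylight = 2H₀/(2π) × 24.00 h = (0.3137/π) × 24.00 = 2.40 h.

2.40 h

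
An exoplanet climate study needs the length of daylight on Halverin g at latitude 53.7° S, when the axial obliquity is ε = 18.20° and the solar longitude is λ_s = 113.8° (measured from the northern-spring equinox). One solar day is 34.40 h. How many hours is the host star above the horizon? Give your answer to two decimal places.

12.62 h

Solar declination: sin δ = sin ε · sin λ_s = sin 18.20° × sin 113.8° = 0.28577, so δ = +16.605°.
cos H₀ = −tan φ · tan δ = −tan(-53.7°) × tan(+16.605°) = 0.4060, so H₀ = 1.1528 rad = 66.05°.
Daylight = 2H₀/(2π) × 34.40 h = (1.1528/π) × 34.40 = 12.62 h.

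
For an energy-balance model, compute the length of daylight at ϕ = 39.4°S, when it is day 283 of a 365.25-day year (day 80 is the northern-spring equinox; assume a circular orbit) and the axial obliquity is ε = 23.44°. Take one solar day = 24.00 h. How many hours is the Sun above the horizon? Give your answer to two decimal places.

Solar longitude: L_s = 360° × (283 − 80)/365.25 = 200.082°.
sin δ = sin 23.44° × sin 200.082° = -0.13659, so δ = -7.850°.
cos h₀ = −tan ϕ · tan δ = −tan(-39.4°) × tan(-7.850°) = -0.1133, so h₀ = 1.6843 rad = 96.50°.
Daylight = 2h₀/(2π) × 24.00 h = (1.6843/π) × 24.00 = 12.87 h.

12.87 h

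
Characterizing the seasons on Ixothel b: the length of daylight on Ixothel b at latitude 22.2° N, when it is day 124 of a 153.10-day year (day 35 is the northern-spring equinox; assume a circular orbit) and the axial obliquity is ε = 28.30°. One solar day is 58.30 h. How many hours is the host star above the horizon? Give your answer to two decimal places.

Solar longitude: λ_s = 360° × (124 − 35)/153.10 = 209.275°.
sin δ = sin 28.30° × sin 209.275° = -0.23183, so δ = -13.405°.
cos H₀ = −tan φ · tan δ = −tan(+22.2°) × tan(-13.405°) = 0.0973, so H₀ = 1.4734 rad = 84.42°.
Daylight = 2H₀/(2π) × 58.30 h = (1.4734/π) × 58.30 = 27.34 h.

27.34 h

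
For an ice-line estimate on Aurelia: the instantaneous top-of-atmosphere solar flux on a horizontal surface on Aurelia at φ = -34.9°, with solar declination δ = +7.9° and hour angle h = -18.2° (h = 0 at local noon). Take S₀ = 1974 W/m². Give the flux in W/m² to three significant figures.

cos θ_z = sin φ sin δ + cos φ cos δ cos h = -0.078638 + 0.771727 = 0.693089.
Flux = S₀ · cos θ_z = 1974 × 0.693089 = 1368 W/m².

1.37e+03 W/m²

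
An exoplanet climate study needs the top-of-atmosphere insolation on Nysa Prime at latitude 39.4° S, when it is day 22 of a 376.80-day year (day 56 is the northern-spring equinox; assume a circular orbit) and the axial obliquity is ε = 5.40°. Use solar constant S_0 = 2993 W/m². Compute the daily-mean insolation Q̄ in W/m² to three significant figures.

Solar longitude: L_s = 360° × (22 − 56)/376.80 = -32.484°, i.e. -32.484° + 360° = 327.516°.
sin δ = sin 5.40° × sin 327.516° = -0.05054, so δ = -2.897°.
cos h₀ = −tan(-39.4°) tan(-2.897°) = -0.0416, h₀ = 1.6124 rad.
Bracket: h₀ sin ϕ sin δ + cos ϕ cos δ sin h₀ = 1.6124×-0.63473×-0.05054 + 0.77273×0.99872×0.99914 = 0.051725 + 0.771077 = 0.822802.
Q̄ = (S_0/π) × [bracket] = (2993/π) × 0.822802 = 783.9 W/m².

Q̄ ≈ 784 W/m²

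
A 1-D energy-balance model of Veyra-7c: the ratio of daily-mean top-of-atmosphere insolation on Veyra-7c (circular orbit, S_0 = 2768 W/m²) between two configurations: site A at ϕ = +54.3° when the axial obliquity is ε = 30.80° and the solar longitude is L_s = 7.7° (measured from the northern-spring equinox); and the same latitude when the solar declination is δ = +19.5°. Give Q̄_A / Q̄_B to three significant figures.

Q̄_A / Q̄_B ≈ 0.644

— Configuration A (ϕ=+54.3°):
Solar declination: sin δ = sin ε · sin L_s = sin 30.80° × sin 7.7° = 0.06861, so δ = +3.934°.
cos h₀ = −tan(+54.3°) tan(+3.934°) = -0.0957, h₀ = 1.6666 rad.
Bracket: h₀ sin ϕ sin δ + cos ϕ cos δ sin h₀ = 1.6666×0.81208×0.06861 + 0.58354×0.99764×0.99541 = 0.092858 + 0.579491 = 0.672349.
Q̄ = (S_0/π) × [bracket] = (2768/π) × 0.672349 = 592.39 W/m².
— Configuration B (ϕ=+54.3°):
cos h₀ = −tan(+54.3°) tan(+19.500°) = -0.4928, h₀ = 2.0861 rad.
Bracket: h₀ sin ϕ sin δ + cos ϕ cos δ sin h₀ = 2.0861×0.81208×0.33381 + 0.58354×0.94264×0.87014 = 0.565501 + 0.478636 = 1.044137.
Q̄ = (S_0/π) × [bracket] = (2768/π) × 1.044137 = 919.97 W/m².
Ratio Q̄_A / Q̄_B = 592.39 / 919.97 = 0.6439.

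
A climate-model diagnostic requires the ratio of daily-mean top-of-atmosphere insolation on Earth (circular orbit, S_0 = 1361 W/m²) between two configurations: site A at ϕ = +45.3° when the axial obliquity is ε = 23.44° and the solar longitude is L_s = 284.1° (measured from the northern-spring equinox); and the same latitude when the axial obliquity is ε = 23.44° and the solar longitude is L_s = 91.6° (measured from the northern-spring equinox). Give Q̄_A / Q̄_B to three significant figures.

Q̄_A / Q̄_B ≈ 0.240

— Configuration A (ϕ=+45.3°):
Solar declination: sin δ = sin ε · sin L_s = sin 23.44° × sin 284.1° = -0.38580, so δ = -22.694°.
cos h₀ = −tan(+45.3°) tan(-22.694°) = 0.4226, h₀ = 1.1345 rad.
Bracket: h₀ sin ϕ sin δ + cos ϕ cos δ sin h₀ = 1.1345×0.71080×-0.38580 + 0.70339×0.92258×0.90633 = -0.311110 + 0.588148 = 0.277038.
Q̄ = (S_0/π) × [bracket] = (1361/π) × 0.277038 = 120.02 W/m².
— Configuration B (ϕ=+45.3°):
Solar declination: sin δ = sin ε · sin L_s = sin 23.44° × sin 91.6° = 0.39763, so δ = +23.430°.
cos h₀ = −tan(+45.3°) tan(+23.430°) = -0.4379, h₀ = 2.0241 rad.
Bracket: h₀ sin ϕ sin δ + cos ϕ cos δ sin h₀ = 2.0241×0.71080×0.39763 + 0.70339×0.91754×0.89901 = 0.572082 + 0.580211 = 1.152293.
Q̄ = (S_0/π) × [bracket] = (1361/π) × 1.152293 = 499.20 W/m².
Ratio Q̄_A / Q̄_B = 120.02 / 499.20 = 0.2404.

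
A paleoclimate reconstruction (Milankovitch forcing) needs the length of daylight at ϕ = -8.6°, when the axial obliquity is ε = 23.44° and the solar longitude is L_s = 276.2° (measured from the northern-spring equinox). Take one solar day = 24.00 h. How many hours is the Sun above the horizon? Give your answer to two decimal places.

12.50 h

Solar declination: sin δ = sin ε · sin L_s = sin 23.44° × sin 276.2° = -0.39546, so δ = -23.295°.
cos h₀ = −tan ϕ · tan δ = −tan(-8.6°) × tan(-23.295°) = -0.0651, so h₀ = 1.6360 rad = 93.73°.
Daylight = 2h₀/(2π) × 24.00 h = (1.6360/π) × 24.00 = 12.50 h.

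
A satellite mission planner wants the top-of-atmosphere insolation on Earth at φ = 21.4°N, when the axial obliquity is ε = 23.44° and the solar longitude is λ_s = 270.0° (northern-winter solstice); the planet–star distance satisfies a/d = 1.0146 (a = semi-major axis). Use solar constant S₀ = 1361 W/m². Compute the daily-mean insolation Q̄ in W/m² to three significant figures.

Q̄ ≈ 285 W/m²

Solar declination: sin δ = sin ε · sin λ_s = sin 23.44° × sin 270.0° = -0.39779, so δ = -23.440°.
cos H₀ = −tan(+21.4°) tan(-23.440°) = 0.1699, H₀ = 1.4001 rad.
Bracket: H₀ sin φ sin δ + cos φ cos δ sin H₀ = 1.4001×0.36488×-0.39779 + 0.93106×0.91748×0.98546 = -0.203218 + 0.841808 = 0.638590.
Inverse-square distance factor (a/d)² = 1.0146² = 1.029413.
Q̄ = (S₀/π) × 1.029413 × [bracket] = (1361/π) × 1.029413 × 0.638590 = 284.8 W/m².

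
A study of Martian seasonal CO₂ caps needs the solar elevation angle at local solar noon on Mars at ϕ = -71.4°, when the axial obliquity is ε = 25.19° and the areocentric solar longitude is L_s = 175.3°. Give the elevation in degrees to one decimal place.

16.6°

sin δ = sin 25.19° × sin 175.3° = 0.03487, so δ = +1.999°.
At local noon the hour angle is zero, so the zenith angle equals |ϕ − δ| = |-71.4° − (+1.999°)| = 73.399°.
Elevation = 90° − 73.399° = 16.6°.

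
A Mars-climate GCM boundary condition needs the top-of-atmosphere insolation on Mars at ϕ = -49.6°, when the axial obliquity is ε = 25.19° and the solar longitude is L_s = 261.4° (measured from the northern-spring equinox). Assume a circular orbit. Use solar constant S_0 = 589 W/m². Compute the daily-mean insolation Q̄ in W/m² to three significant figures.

Q̄ ≈ 221 W/m²

Solar declination: sin δ = sin ε · sin L_s = sin 25.19° × sin 261.4° = -0.42084, so δ = -24.887°.
cos h₀ = −tan(-49.6°) tan(-24.887°) = -0.5451, h₀ = 2.1473 rad.
Bracket: h₀ sin ϕ sin δ + cos ϕ cos δ sin h₀ = 2.1473×-0.76154×-0.42084 + 0.64812×0.90714×0.83837 = 0.688181 + 0.492908 = 1.181089.
Q̄ = (S_0/π) × [bracket] = (589/π) × 1.181089 = 221.4 W/m².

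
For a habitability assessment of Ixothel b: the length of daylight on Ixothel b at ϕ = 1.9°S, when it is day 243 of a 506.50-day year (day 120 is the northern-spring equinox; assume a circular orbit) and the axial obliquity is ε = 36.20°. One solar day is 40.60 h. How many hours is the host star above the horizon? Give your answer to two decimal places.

Solar longitude: L_s = 360° × (243 − 120)/506.50 = 87.423°.
sin δ = sin 36.20° × sin 87.423° = 0.59001, so δ = +36.158°.
cos h₀ = −tan ϕ · tan δ = −tan(-1.9°) × tan(+36.158°) = 0.0242, so h₀ = 1.5466 rad = 88.61°.
Daylight = 2h₀/(2π) × 40.60 h = (1.5466/π) × 40.60 = 19.99 h.

19.99 h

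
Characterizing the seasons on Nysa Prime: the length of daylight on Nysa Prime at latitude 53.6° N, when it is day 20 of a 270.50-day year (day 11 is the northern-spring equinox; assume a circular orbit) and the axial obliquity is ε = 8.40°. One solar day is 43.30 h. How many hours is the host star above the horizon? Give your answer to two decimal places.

22.22 h

Solar longitude: L_s = 360° × (20 − 11)/270.50 = 11.978°.
sin δ = sin 8.40° × sin 11.978° = 0.03032, so δ = +1.737°.
cos h₀ = −tan ϕ · tan δ = −tan(+53.6°) × tan(+1.737°) = -0.0411, so h₀ = 1.6119 rad = 92.36°.
Daylight = 2h₀/(2π) × 43.30 h = (1.6119/π) × 43.30 = 22.22 h.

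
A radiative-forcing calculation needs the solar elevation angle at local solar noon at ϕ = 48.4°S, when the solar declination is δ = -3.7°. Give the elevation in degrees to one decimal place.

At local noon the hour angle is zero, so the zenith angle equals |ϕ − δ| = |-48.4° − (-3.700°)| = 44.700°.
Elevation = 90° − 44.700° = 45.3°.

45.3°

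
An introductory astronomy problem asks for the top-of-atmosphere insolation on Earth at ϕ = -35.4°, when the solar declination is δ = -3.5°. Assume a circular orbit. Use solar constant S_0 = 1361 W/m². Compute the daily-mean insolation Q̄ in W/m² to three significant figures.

Q̄ ≈ 377 W/m²

cos h₀ = −tan(-35.4°) tan(-3.500°) = -0.0435, h₀ = 1.6143 rad.
Bracket: h₀ sin ϕ sin δ + cos ϕ cos δ sin h₀ = 1.6143×-0.57928×-0.06105 + 0.81513×0.99813×0.99905 = 0.057090 + 0.812833 = 0.869923.
Q̄ = (S_0/π) × [bracket] = (1361/π) × 0.869923 = 376.9 W/m².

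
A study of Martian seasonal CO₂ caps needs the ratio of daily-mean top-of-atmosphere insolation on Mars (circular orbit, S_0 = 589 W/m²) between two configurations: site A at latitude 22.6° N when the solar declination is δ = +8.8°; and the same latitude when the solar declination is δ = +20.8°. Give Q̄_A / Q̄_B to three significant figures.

Q̄_A / Q̄_B ≈ 0.925

— Configuration A (ϕ=+22.6°):
cos h₀ = −tan(+22.6°) tan(+8.800°) = -0.0644, h₀ = 1.6353 rad.
Bracket: h₀ sin ϕ sin δ + cos ϕ cos δ sin h₀ = 1.6353×0.38430×0.15299 + 0.92321×0.98823×0.99792 = 0.096146 + 0.910446 = 1.006592.
Q̄ = (S_0/π) × [bracket] = (589/π) × 1.006592 = 188.72 W/m².
— Configuration B (ϕ=+22.6°):
cos h₀ = −tan(+22.6°) tan(+20.800°) = -0.1581, h₀ = 1.7296 rad.
Bracket: h₀ sin ϕ sin δ + cos ϕ cos δ sin h₀ = 1.7296×0.38430×0.35511 + 0.92321×0.93483×0.98742 = 0.236036 + 0.852187 = 1.088223.
Q̄ = (S_0/π) × [bracket] = (589/π) × 1.088223 = 204.02 W/m².
Ratio Q̄_A / Q̄_B = 188.72 / 204.02 = 0.9250.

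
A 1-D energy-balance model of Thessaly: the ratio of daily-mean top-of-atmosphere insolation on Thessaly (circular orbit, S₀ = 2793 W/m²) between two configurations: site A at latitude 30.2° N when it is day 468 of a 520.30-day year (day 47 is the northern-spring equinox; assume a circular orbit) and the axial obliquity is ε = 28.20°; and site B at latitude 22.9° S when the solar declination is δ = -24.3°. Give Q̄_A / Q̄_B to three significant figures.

Q̄_A / Q̄_B ≈ 0.416

— Configuration A (φ=+30.2°):
Solar longitude: λ_s = 360° × (468 − 47)/520.30 = 291.293°.
sin δ = sin 28.20° × sin 291.293° = -0.44029, so δ = -26.122°.
cos H₀ = −tan(+30.2°) tan(-26.122°) = 0.2854, H₀ = 1.2814 rad.
Bracket: H₀ sin φ sin δ + cos φ cos δ sin H₀ = 1.2814×0.50302×-0.44029 + 0.86427×0.89786×0.95841 = -0.283798 + 0.743720 = 0.459922.
Q̄ = (S₀/π) × [bracket] = (2793/π) × 0.459922 = 408.89 W/m².
— Configuration B (φ=-22.9°):
cos H₀ = −tan(-22.9°) tan(-24.300°) = -0.1907, H₀ = 1.7627 rad.
Bracket: H₀ sin φ sin δ + cos φ cos δ sin H₀ = 1.7627×-0.38912×-0.41151 + 0.92119×0.91140×0.98164 = 0.282255 + 0.824158 = 1.106413.
Q̄ = (S₀/π) × [bracket] = (2793/π) × 1.106413 = 983.64 W/m².
Ratio Q̄_A / Q̄_B = 408.89 / 983.64 = 0.4157.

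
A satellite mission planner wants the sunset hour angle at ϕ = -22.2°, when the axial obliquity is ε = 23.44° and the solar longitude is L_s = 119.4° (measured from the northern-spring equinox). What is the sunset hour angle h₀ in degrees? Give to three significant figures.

Solar declination: sin δ = sin ε · sin L_s = sin 23.44° × sin 119.4° = 0.34656, so δ = +20.277°.
cos h₀ = −tan ϕ · tan δ = −tan(-22.2°) × tan(+20.277°) = 0.1508, so h₀ = 1.4194 rad = 81.33°.

h₀ = 81.3°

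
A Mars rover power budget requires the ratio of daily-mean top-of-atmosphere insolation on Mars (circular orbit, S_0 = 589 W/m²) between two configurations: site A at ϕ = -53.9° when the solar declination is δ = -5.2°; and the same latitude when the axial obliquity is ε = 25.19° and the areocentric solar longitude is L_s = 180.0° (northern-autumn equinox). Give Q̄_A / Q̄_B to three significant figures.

— Configuration A (ϕ=-53.9°):
cos h₀ = −tan(-53.9°) tan(-5.200°) = -0.1248, h₀ = 1.6959 rad.
Bracket: h₀ sin ϕ sin δ + cos ϕ cos δ sin h₀ = 1.6959×-0.80799×-0.09063 + 0.58920×0.99588×0.99218 = 0.124188 + 0.582184 = 0.706372.
Q̄ = (S_0/π) × [bracket] = (589/π) × 0.706372 = 132.43 W/m².
— Configuration B (ϕ=-53.9°):
sin δ = sin 25.19° × sin 180.0° = 0.00000, so δ = +0.000°.
cos h₀ = −tan(-53.9°) tan(+0.000°) = 0.0000, h₀ = 1.5708 rad.
Bracket: h₀ sin ϕ sin δ + cos ϕ cos δ sin h₀ = 1.5708×-0.80799×0.00000 + 0.58920×1.00000×1.00000 = -0.000000 + 0.589200 = 0.589200.
Q̄ = (S_0/π) × [bracket] = (589/π) × 0.589200 = 110.47 W/m².
Ratio Q̄_A / Q̄_B = 132.43 / 110.47 = 1.199.

Q̄_A / Q̄_B ≈ 1.20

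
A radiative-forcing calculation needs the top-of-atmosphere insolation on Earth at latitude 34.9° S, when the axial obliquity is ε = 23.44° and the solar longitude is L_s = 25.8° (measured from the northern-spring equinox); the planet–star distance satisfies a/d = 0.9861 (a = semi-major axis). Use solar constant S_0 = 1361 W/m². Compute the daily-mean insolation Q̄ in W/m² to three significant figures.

Q̄ ≈ 277 W/m²

Solar declination: sin δ = sin ε · sin L_s = sin 23.44° × sin 25.8° = 0.17313, so δ = +9.970°.
cos h₀ = −tan(-34.9°) tan(+9.970°) = 0.1226, h₀ = 1.4479 rad.
Bracket: h₀ sin ϕ sin δ + cos ϕ cos δ sin h₀ = 1.4479×-0.57215×0.17313 + 0.82015×0.98490×0.99245 = -0.143424 + 0.801667 = 0.658243.
Inverse-square distance factor (a/d)² = 0.9861² = 0.972393.
Q̄ = (S_0/π) × 0.972393 × [bracket] = (1361/π) × 0.972393 × 0.658243 = 277.3 W/m².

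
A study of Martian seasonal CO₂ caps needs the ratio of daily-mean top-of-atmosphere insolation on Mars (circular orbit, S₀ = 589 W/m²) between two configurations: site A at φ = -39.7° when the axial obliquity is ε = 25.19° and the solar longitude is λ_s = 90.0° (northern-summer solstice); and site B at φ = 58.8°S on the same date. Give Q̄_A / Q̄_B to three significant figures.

— Configuration A (φ=-39.7°):
Solar declination: sin δ = sin ε · sin λ_s = sin 25.19° × sin 90.0° = 0.42562, so δ = +25.190°.
cos H₀ = −tan(-39.7°) tan(+25.190°) = 0.3905, H₀ = 1.1696 rad.
Bracket: H₀ sin φ sin δ + cos φ cos δ sin H₀ = 1.1696×-0.63877×0.42562 + 0.76940×0.90490×0.92061 = -0.317983 + 0.640956 = 0.322973.
Q̄ = (S₀/π) × [bracket] = (589/π) × 0.322973 = 60.552 W/m².
— Configuration B (φ=-58.8°):
cos H₀ = −tan(-58.8°) tan(+25.190°) = 0.7766, H₀ = 0.6815 rad.
Bracket: H₀ sin φ sin δ + cos φ cos δ sin H₀ = 0.6815×-0.85536×0.42562 + 0.51803×0.90490×0.62994 = -0.248106 + 0.295294 = 0.047188.
Q̄ = (S₀/π) × [bracket] = (589/π) × 0.047188 = 8.8470 W/m².
Ratio Q̄_A / Q̄_B = 60.552 / 8.8470 = 6.844.

Q̄_A / Q̄_B ≈ 6.84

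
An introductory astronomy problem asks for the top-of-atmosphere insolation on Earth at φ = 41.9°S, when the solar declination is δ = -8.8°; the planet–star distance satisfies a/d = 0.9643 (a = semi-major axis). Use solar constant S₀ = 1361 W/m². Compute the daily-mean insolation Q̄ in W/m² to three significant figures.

Q̄ ≈ 364 W/m²

cos H₀ = −tan(-41.9°) tan(-8.800°) = -0.1389, H₀ = 1.7101 rad.
Bracket: H₀ sin φ sin δ + cos φ cos δ sin H₀ = 1.7101×-0.66783×-0.15299 + 0.74431×0.98823×0.99031 = 0.174723 + 0.728422 = 0.903145.
Inverse-square distance factor (a/d)² = 0.9643² = 0.929874.
Q̄ = (S₀/π) × 0.929874 × [bracket] = (1361/π) × 0.929874 × 0.903145 = 363.8 W/m².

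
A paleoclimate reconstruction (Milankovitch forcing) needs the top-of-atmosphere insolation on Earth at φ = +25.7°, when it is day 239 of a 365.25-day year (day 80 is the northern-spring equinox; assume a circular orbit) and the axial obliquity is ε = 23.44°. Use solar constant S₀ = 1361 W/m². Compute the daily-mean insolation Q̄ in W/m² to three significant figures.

Q̄ ≈ 433 W/m²

Solar longitude: λ_s = 360° × (239 − 80)/365.25 = 156.715°.
sin δ = sin 23.44° × sin 156.715° = 0.15725, so δ = +9.047°.
cos H₀ = −tan(+25.7°) tan(+9.047°) = -0.0766, H₀ = 1.6475 rad.
Bracket: H₀ sin φ sin δ + cos φ cos δ sin H₀ = 1.6475×0.43366×0.15725 + 0.90108×0.98756×0.99706 = 0.112348 + 0.887254 = 0.999602.
Q̄ = (S₀/π) × [bracket] = (1361/π) × 0.999602 = 433.0 W/m².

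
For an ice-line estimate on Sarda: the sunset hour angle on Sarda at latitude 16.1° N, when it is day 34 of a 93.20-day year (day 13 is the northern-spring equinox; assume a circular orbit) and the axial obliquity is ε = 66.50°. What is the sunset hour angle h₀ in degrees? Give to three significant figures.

h₀ = 128°

Solar longitude: L_s = 360° × (34 − 13)/93.20 = 81.116°.
sin δ = sin 66.50° × sin 81.116° = 0.90606, so δ = +64.966°.
cos h₀ = −tan ϕ · tan δ = −tan(+16.1°) × tan(+64.966°) = -0.6180, so h₀ = 2.2370 rad = 128.17°.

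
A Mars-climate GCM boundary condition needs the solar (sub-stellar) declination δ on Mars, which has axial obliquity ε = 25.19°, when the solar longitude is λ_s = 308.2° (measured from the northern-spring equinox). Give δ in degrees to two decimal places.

sin δ = sin ε · sin λ_s = sin 25.19° × sin 308.2° = -0.334477.
δ = arcsin(-0.334477) = -19.54°.

δ = -19.54°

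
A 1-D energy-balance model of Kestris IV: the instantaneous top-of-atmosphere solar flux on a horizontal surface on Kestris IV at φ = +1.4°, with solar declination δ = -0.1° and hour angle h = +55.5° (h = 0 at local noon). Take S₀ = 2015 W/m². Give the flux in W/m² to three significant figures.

1.14e+03 W/m²

cos θ_z = sin φ sin δ + cos φ cos δ cos h = -0.000043 + 0.566236 = 0.566193.
Flux = S₀ · cos θ_z = 2015 × 0.566193 = 1141 W/m².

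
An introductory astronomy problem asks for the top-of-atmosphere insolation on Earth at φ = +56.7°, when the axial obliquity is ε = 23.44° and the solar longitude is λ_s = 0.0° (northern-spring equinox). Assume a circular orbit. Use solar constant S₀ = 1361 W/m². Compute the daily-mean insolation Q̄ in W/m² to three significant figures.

Solar declination: sin δ = sin ε · sin λ_s = sin 23.44° × sin 0.0° = 0.00000, so δ = +0.000°.
cos H₀ = −tan(+56.7°) tan(+0.000°) = -0.0000, H₀ = 1.5708 rad.
Bracket: H₀ sin φ sin δ + cos φ cos δ sin H₀ = 1.5708×0.83581×0.00000 + 0.54902×1.00000×1.00000 = 0.000000 + 0.549020 = 0.549020.
Q̄ = (S₀/π) × [bracket] = (1361/π) × 0.549020 = 237.8 W/m².

Q̄ ≈ 238 W/m²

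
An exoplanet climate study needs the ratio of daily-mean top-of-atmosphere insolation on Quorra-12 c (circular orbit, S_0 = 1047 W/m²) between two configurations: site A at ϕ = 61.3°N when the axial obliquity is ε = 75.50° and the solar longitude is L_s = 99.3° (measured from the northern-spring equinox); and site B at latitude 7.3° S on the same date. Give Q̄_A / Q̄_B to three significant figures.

— Configuration A (ϕ=+61.3°):
Solar declination: sin δ = sin ε · sin L_s = sin 75.50° × sin 99.3° = 0.95542, so δ = +72.828°.
cos h₀ = −tan(+61.3°) tan(+72.828°) = -5.9108 ≤ −1 ⇒ polar day, h₀ = π.
Bracket: h₀ sin ϕ sin δ + cos ϕ cos δ sin h₀ = 3.1416×0.87715×0.95542 + 0.48022×0.29524×0.00000 = 2.632807 + 0.000000 = 2.632807.
Q̄ = (S_0/π) × [bracket] = (1047/π) × 2.632807 = 877.44 W/m².
— Configuration B (ϕ=-7.3°):
cos h₀ = −tan(-7.3°) tan(+72.828°) = 0.4145, h₀ = 1.1434 rad.
Bracket: h₀ sin ϕ sin δ + cos ϕ cos δ sin h₀ = 1.1434×-0.12706×0.95542 + 0.99189×0.29524×0.91003 = -0.138804 + 0.266498 = 0.127694.
Q̄ = (S_0/π) × [bracket] = (1047/π) × 0.127694 = 42.557 W/m².
Ratio Q̄_A / Q̄_B = 877.44 / 42.557 = 20.62.

Q̄_A / Q̄_B ≈ 20.6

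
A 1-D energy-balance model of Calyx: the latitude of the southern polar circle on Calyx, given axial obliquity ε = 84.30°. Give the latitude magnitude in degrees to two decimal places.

5.70°

The polar circle is the lowest latitude that experiences at least one full rotation of continuous darkness at the northern-summer solstice; it lies at |φ| = 90° − ε = 90° − 84.30° = 5.70°.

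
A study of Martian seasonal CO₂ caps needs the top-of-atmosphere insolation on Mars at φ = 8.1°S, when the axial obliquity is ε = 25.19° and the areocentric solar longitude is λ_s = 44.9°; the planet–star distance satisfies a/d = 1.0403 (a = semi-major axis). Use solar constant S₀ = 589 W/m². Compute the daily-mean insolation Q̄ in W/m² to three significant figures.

Q̄ ≈ 178 W/m²

sin δ = sin 25.19° × sin 44.9° = 0.30043, so δ = +17.484°.
cos H₀ = −tan(-8.1°) tan(+17.484°) = 0.0448, H₀ = 1.5260 rad.
Bracket: H₀ sin φ sin δ + cos φ cos δ sin H₀ = 1.5260×-0.14090×0.30043 + 0.99002×0.95380×0.99899 = -0.064596 + 0.943327 = 0.878731.
Inverse-square distance factor (a/d)² = 1.0403² = 1.082224.
Q̄ = (S₀/π) × 1.082224 × [bracket] = (589/π) × 1.082224 × 0.878731 = 178.3 W/m².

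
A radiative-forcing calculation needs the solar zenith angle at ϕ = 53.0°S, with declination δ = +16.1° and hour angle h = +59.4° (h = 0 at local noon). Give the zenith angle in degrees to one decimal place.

θ_z = 85.8°

cos θ_z = sin ϕ sin δ + cos ϕ cos δ cos h = -0.221473 + 0.294334 = 0.072861.
θ_z = arccos(0.072861) = 85.8°.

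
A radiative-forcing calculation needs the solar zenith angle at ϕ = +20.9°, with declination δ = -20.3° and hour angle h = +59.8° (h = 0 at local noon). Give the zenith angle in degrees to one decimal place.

θ_z = 71.5°

cos θ_z = sin ϕ sin δ + cos ϕ cos δ cos h = -0.123765 + 0.440736 = 0.316971.
θ_z = arccos(0.316971) = 71.5°.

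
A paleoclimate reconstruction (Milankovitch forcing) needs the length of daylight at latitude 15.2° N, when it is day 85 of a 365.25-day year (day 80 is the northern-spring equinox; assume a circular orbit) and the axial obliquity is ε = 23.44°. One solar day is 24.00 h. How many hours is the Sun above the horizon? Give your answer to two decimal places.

Solar longitude: L_s = 360° × (85 − 80)/365.25 = 4.928°.
sin δ = sin 23.44° × sin 4.928° = 0.03417, so δ = +1.958°.
cos h₀ = −tan ϕ · tan δ = −tan(+15.2°) × tan(+1.958°) = -0.0093, so h₀ = 1.5801 rad = 90.53°.
Daylight = 2h₀/(2π) × 24.00 h = (1.5801/π) × 24.00 = 12.07 h.

12.07 h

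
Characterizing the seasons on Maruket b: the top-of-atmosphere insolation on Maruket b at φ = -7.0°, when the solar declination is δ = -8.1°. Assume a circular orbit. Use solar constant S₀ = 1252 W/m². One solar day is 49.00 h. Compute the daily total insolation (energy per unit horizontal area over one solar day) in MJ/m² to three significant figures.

cos H₀ = −tan(-7.0°) tan(-8.100°) = -0.0175, H₀ = 1.5883 rad.
Bracket: H₀ sin φ sin δ + cos φ cos δ sin H₀ = 1.5883×-0.12187×-0.14090 + 0.99255×0.99002×0.99985 = 0.027273 + 0.982497 = 1.009770.
Q̄ = (S₀/π) × [bracket] = (1252/π) × 1.009770 = 402.42 W/m².
Daily total = Q̄ × 49.00 h × 3600 s/h = 402.42 × 49.00 × 3600 / 10⁶ = 70.99 MJ/m².

71.0 MJ/m²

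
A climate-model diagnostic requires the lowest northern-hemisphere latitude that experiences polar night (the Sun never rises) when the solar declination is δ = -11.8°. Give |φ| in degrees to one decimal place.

Polar night requires cos H₀ = −tan φ tan δ ≥ 1, i.e. tan φ tan δ ≤ −1.
The boundary is |tan φ| · |tan δ| = 1, so |φ| = 90° − |δ| = 90° − 11.8° = 78.2° in the northern hemisphere.

|φ| = 78.2°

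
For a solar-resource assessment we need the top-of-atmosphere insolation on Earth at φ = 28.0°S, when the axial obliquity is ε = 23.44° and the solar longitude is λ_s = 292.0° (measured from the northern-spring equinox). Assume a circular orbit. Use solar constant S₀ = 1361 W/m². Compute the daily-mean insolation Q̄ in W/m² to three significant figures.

Q̄ ≈ 481 W/m²

Solar declination: sin δ = sin ε · sin λ_s = sin 23.44° × sin 292.0° = -0.36882, so δ = -21.643°.
cos H₀ = −tan(-28.0°) tan(-21.643°) = -0.2110, H₀ = 1.7834 rad.
Bracket: H₀ sin φ sin δ + cos φ cos δ sin H₀ = 1.7834×-0.46947×-0.36882 + 0.88295×0.92950×0.97749 = 0.308796 + 0.802228 = 1.111024.
Q̄ = (S₀/π) × [bracket] = (1361/π) × 1.111024 = 481.3 W/m².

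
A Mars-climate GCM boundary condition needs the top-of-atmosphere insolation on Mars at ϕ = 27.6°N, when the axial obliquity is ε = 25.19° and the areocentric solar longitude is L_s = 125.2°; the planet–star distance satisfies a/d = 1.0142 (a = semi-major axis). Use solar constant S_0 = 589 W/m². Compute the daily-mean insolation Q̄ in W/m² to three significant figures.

sin δ = sin 25.19° × sin 125.2° = 0.34779, so δ = +20.352°.
cos h₀ = −tan(+27.6°) tan(+20.352°) = -0.1939, h₀ = 1.7660 rad.
Bracket: h₀ sin ϕ sin δ + cos ϕ cos δ sin h₀ = 1.7660×0.46330×0.34779 + 0.88620×0.93757×0.98102 = 0.284558 + 0.815105 = 1.099663.
Inverse-square distance factor (a/d)² = 1.0142² = 1.028602.
Q̄ = (S_0/π) × 1.028602 × [bracket] = (589/π) × 1.028602 × 1.099663 = 212.1 W/m².

Q̄ ≈ 212 W/m²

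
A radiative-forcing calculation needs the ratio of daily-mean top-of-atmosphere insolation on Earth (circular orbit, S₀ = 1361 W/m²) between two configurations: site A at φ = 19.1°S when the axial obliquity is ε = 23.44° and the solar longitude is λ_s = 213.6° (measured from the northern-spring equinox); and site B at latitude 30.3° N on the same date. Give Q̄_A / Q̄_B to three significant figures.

— Configuration A (φ=-19.1°):
Solar declination: sin δ = sin ε · sin λ_s = sin 23.44° × sin 213.6° = -0.22013, so δ = -12.717°.
cos H₀ = −tan(-19.1°) tan(-12.717°) = -0.0781, H₀ = 1.6490 rad.
Bracket: H₀ sin φ sin δ + cos φ cos δ sin H₀ = 1.6490×-0.32722×-0.22013 + 0.94495×0.97547×0.99694 = 0.118779 + 0.918950 = 1.037729.
Q̄ = (S₀/π) × [bracket] = (1361/π) × 1.037729 = 449.56 W/m².
— Configuration B (φ=+30.3°):
cos H₀ = −tan(+30.3°) tan(-12.717°) = 0.1319, H₀ = 1.4385 rad.
Bracket: H₀ sin φ sin δ + cos φ cos δ sin H₀ = 1.4385×0.50453×-0.22013 + 0.86340×0.97547×0.99127 = -0.159763 + 0.834868 = 0.675105.
Q̄ = (S₀/π) × [bracket] = (1361/π) × 0.675105 = 292.47 W/m².
Ratio Q̄_A / Q̄_B = 449.56 / 292.47 = 1.537.

Q̄_A / Q̄_B ≈ 1.54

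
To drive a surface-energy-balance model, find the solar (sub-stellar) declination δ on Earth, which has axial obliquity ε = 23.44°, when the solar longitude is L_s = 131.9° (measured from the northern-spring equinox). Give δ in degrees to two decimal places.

δ = +17.22°

sin δ = sin ε · sin L_s = sin 23.44° × sin 131.9° = 0.296079.
δ = arcsin(0.296079) = +17.22°.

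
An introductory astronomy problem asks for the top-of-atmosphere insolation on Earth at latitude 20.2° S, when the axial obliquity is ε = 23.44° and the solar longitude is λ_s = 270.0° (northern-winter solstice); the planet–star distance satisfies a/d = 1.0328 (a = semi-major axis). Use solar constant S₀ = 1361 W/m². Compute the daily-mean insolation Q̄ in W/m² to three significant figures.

Solar declination: sin δ = sin ε · sin λ_s = sin 23.44° × sin 270.0° = -0.39779, so δ = -23.440°.
cos H₀ = −tan(-20.2°) tan(-23.440°) = -0.1595, H₀ = 1.7310 rad.
Bracket: H₀ sin φ sin δ + cos φ cos δ sin H₀ = 1.7310×-0.34530×-0.39779 + 0.93849×0.91748×0.98719 = 0.237765 + 0.850016 = 1.087781.
Inverse-square distance factor (a/d)² = 1.0328² = 1.066676.
Q̄ = (S₀/π) × 1.066676 × [bracket] = (1361/π) × 1.066676 × 1.087781 = 502.7 W/m².

Q̄ ≈ 503 W/m²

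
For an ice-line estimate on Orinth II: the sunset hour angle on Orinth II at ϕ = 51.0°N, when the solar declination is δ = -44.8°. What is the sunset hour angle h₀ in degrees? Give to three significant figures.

cos h₀ = −tan ϕ · tan δ = 1.2263 ≥ 1, so the host star never rises (polar night) and h₀ = 0.

h₀ = 0.00°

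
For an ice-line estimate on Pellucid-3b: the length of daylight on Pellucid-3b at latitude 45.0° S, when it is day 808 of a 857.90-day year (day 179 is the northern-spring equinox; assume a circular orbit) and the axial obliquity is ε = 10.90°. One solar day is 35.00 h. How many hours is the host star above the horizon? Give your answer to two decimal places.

Solar longitude: λ_s = 360° × (808 − 179)/857.90 = 263.947°.
sin δ = sin 10.90° × sin 263.947° = -0.18804, so δ = -10.838°.
cos H₀ = −tan φ · tan δ = −tan(-45.0°) × tan(-10.838°) = -0.1915, so H₀ = 1.7634 rad = 101.04°.
Daylight = 2H₀/(2π) × 35.00 h = (1.7634/π) × 35.00 = 19.65 h.

19.65 h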